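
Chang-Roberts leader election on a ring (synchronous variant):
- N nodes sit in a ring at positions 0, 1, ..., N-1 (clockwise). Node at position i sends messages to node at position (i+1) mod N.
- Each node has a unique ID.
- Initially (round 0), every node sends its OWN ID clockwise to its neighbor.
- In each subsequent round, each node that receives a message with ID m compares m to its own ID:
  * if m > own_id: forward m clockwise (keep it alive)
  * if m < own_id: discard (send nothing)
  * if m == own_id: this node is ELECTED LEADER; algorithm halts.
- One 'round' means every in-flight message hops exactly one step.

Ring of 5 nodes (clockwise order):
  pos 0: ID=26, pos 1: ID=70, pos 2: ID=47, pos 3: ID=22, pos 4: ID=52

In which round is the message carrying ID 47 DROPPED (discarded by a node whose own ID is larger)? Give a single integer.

Answer: 2

Derivation:
Round 1: pos1(id70) recv 26: drop; pos2(id47) recv 70: fwd; pos3(id22) recv 47: fwd; pos4(id52) recv 22: drop; pos0(id26) recv 52: fwd
Round 2: pos3(id22) recv 70: fwd; pos4(id52) recv 47: drop; pos1(id70) recv 52: drop
Round 3: pos4(id52) recv 70: fwd
Round 4: pos0(id26) recv 70: fwd
Round 5: pos1(id70) recv 70: ELECTED
Message ID 47 originates at pos 2; dropped at pos 4 in round 2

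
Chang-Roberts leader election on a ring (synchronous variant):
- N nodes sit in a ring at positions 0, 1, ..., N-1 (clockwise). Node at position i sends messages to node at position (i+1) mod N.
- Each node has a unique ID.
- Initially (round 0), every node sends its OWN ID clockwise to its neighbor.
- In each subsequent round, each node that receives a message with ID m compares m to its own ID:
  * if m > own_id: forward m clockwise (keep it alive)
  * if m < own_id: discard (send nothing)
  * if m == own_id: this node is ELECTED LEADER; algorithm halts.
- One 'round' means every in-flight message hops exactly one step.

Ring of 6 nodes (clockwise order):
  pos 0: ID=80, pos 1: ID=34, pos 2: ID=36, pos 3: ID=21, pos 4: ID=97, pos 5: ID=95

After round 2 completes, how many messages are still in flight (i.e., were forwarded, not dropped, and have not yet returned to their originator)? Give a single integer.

Round 1: pos1(id34) recv 80: fwd; pos2(id36) recv 34: drop; pos3(id21) recv 36: fwd; pos4(id97) recv 21: drop; pos5(id95) recv 97: fwd; pos0(id80) recv 95: fwd
Round 2: pos2(id36) recv 80: fwd; pos4(id97) recv 36: drop; pos0(id80) recv 97: fwd; pos1(id34) recv 95: fwd
After round 2: 3 messages still in flight

Answer: 3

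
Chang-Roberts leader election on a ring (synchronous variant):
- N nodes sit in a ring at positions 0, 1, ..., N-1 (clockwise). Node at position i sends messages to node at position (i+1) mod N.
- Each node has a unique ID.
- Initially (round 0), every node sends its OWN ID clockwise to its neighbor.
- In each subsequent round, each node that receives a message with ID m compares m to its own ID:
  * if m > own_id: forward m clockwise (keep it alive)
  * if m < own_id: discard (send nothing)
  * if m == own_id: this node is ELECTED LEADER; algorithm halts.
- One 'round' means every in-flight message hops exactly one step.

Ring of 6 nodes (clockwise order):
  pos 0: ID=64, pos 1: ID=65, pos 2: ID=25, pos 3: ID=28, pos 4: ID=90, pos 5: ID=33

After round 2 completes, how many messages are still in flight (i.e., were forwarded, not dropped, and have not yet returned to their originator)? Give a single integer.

Answer: 2

Derivation:
Round 1: pos1(id65) recv 64: drop; pos2(id25) recv 65: fwd; pos3(id28) recv 25: drop; pos4(id90) recv 28: drop; pos5(id33) recv 90: fwd; pos0(id64) recv 33: drop
Round 2: pos3(id28) recv 65: fwd; pos0(id64) recv 90: fwd
After round 2: 2 messages still in flight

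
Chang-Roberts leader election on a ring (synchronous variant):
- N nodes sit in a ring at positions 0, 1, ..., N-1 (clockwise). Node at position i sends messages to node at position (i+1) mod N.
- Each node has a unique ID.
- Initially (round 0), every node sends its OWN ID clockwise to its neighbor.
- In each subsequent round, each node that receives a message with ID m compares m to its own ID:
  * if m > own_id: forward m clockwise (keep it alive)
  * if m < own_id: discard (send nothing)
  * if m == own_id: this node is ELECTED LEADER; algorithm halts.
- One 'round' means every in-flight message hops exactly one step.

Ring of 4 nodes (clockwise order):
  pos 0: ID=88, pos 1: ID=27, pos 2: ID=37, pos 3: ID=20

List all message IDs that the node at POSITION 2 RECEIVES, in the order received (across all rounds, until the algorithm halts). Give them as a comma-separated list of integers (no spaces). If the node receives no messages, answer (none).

Answer: 27,88

Derivation:
Round 1: pos1(id27) recv 88: fwd; pos2(id37) recv 27: drop; pos3(id20) recv 37: fwd; pos0(id88) recv 20: drop
Round 2: pos2(id37) recv 88: fwd; pos0(id88) recv 37: drop
Round 3: pos3(id20) recv 88: fwd
Round 4: pos0(id88) recv 88: ELECTED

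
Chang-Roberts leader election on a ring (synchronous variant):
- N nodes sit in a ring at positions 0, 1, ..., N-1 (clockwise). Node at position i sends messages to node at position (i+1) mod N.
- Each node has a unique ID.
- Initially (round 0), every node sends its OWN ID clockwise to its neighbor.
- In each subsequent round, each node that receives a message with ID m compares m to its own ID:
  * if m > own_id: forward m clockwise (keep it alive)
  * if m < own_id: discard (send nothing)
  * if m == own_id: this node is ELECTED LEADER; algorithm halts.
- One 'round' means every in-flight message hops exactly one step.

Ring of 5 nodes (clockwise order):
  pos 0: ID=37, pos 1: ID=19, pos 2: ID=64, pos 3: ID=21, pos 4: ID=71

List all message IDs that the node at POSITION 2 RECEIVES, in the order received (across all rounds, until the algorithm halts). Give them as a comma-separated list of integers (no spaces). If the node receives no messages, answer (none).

Answer: 19,37,71

Derivation:
Round 1: pos1(id19) recv 37: fwd; pos2(id64) recv 19: drop; pos3(id21) recv 64: fwd; pos4(id71) recv 21: drop; pos0(id37) recv 71: fwd
Round 2: pos2(id64) recv 37: drop; pos4(id71) recv 64: drop; pos1(id19) recv 71: fwd
Round 3: pos2(id64) recv 71: fwd
Round 4: pos3(id21) recv 71: fwd
Round 5: pos4(id71) recv 71: ELECTED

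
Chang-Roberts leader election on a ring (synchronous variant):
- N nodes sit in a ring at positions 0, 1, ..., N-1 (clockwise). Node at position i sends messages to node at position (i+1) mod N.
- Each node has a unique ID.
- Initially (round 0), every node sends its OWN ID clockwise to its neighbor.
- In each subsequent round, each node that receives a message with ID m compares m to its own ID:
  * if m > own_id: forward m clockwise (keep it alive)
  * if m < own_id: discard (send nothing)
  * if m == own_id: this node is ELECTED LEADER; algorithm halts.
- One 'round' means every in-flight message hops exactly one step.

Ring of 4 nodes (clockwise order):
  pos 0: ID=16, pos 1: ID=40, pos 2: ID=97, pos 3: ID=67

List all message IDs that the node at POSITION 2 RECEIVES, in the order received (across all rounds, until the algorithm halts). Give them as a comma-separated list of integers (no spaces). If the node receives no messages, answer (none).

Round 1: pos1(id40) recv 16: drop; pos2(id97) recv 40: drop; pos3(id67) recv 97: fwd; pos0(id16) recv 67: fwd
Round 2: pos0(id16) recv 97: fwd; pos1(id40) recv 67: fwd
Round 3: pos1(id40) recv 97: fwd; pos2(id97) recv 67: drop
Round 4: pos2(id97) recv 97: ELECTED

Answer: 40,67,97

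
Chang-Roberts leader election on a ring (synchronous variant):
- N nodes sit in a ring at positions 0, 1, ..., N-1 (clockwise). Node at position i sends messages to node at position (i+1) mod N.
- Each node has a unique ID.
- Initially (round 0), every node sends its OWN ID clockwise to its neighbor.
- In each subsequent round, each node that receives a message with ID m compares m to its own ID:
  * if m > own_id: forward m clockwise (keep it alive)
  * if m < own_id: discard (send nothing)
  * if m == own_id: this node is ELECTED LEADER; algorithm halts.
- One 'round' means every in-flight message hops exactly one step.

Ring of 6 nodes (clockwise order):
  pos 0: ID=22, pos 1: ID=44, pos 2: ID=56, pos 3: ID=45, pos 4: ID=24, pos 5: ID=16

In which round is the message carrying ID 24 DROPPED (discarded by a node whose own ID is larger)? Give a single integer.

Round 1: pos1(id44) recv 22: drop; pos2(id56) recv 44: drop; pos3(id45) recv 56: fwd; pos4(id24) recv 45: fwd; pos5(id16) recv 24: fwd; pos0(id22) recv 16: drop
Round 2: pos4(id24) recv 56: fwd; pos5(id16) recv 45: fwd; pos0(id22) recv 24: fwd
Round 3: pos5(id16) recv 56: fwd; pos0(id22) recv 45: fwd; pos1(id44) recv 24: drop
Round 4: pos0(id22) recv 56: fwd; pos1(id44) recv 45: fwd
Round 5: pos1(id44) recv 56: fwd; pos2(id56) recv 45: drop
Round 6: pos2(id56) recv 56: ELECTED
Message ID 24 originates at pos 4; dropped at pos 1 in round 3

Answer: 3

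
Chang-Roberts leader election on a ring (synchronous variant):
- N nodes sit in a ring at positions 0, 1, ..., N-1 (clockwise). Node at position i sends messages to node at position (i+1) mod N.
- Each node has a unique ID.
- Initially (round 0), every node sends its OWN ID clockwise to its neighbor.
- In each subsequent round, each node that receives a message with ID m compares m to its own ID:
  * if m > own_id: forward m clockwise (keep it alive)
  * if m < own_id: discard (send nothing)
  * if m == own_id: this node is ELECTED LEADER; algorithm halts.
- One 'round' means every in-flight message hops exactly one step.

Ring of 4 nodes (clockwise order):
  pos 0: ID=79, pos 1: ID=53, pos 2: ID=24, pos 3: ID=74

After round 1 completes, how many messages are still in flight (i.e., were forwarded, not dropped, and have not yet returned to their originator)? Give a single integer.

Answer: 2

Derivation:
Round 1: pos1(id53) recv 79: fwd; pos2(id24) recv 53: fwd; pos3(id74) recv 24: drop; pos0(id79) recv 74: drop
After round 1: 2 messages still in flight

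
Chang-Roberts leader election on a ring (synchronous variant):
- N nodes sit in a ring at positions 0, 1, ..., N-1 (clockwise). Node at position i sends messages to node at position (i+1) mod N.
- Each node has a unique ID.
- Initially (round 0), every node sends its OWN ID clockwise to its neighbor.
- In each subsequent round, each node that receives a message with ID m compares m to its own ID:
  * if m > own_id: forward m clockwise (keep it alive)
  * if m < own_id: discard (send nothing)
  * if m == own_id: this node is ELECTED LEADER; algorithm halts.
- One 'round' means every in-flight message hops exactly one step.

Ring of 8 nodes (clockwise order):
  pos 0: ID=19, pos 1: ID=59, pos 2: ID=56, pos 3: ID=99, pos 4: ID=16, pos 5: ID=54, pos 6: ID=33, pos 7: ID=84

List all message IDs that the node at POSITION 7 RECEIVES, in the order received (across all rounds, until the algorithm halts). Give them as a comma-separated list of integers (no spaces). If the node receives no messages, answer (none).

Round 1: pos1(id59) recv 19: drop; pos2(id56) recv 59: fwd; pos3(id99) recv 56: drop; pos4(id16) recv 99: fwd; pos5(id54) recv 16: drop; pos6(id33) recv 54: fwd; pos7(id84) recv 33: drop; pos0(id19) recv 84: fwd
Round 2: pos3(id99) recv 59: drop; pos5(id54) recv 99: fwd; pos7(id84) recv 54: drop; pos1(id59) recv 84: fwd
Round 3: pos6(id33) recv 99: fwd; pos2(id56) recv 84: fwd
Round 4: pos7(id84) recv 99: fwd; pos3(id99) recv 84: drop
Round 5: pos0(id19) recv 99: fwd
Round 6: pos1(id59) recv 99: fwd
Round 7: pos2(id56) recv 99: fwd
Round 8: pos3(id99) recv 99: ELECTED

Answer: 33,54,99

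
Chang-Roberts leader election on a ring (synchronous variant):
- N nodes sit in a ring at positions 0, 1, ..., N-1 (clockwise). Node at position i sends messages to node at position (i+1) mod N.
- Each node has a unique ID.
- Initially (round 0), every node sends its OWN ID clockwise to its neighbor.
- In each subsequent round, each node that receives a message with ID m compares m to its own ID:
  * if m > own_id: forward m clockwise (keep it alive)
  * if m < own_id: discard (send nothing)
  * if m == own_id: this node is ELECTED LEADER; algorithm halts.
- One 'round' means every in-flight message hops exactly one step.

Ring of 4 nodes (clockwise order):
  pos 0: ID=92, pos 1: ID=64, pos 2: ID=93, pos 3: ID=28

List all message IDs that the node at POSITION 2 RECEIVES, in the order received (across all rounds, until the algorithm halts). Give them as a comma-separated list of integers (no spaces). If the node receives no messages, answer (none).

Round 1: pos1(id64) recv 92: fwd; pos2(id93) recv 64: drop; pos3(id28) recv 93: fwd; pos0(id92) recv 28: drop
Round 2: pos2(id93) recv 92: drop; pos0(id92) recv 93: fwd
Round 3: pos1(id64) recv 93: fwd
Round 4: pos2(id93) recv 93: ELECTED

Answer: 64,92,93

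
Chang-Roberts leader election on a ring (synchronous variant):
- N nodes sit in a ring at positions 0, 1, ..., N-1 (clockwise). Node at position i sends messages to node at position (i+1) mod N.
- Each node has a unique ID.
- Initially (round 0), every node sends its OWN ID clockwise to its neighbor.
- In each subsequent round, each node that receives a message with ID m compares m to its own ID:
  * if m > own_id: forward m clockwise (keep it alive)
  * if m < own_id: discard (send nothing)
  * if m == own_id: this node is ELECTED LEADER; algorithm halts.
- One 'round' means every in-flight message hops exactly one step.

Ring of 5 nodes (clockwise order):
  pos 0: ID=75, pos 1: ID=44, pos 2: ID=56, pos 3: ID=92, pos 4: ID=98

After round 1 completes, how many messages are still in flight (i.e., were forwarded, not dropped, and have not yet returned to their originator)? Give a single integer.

Round 1: pos1(id44) recv 75: fwd; pos2(id56) recv 44: drop; pos3(id92) recv 56: drop; pos4(id98) recv 92: drop; pos0(id75) recv 98: fwd
After round 1: 2 messages still in flight

Answer: 2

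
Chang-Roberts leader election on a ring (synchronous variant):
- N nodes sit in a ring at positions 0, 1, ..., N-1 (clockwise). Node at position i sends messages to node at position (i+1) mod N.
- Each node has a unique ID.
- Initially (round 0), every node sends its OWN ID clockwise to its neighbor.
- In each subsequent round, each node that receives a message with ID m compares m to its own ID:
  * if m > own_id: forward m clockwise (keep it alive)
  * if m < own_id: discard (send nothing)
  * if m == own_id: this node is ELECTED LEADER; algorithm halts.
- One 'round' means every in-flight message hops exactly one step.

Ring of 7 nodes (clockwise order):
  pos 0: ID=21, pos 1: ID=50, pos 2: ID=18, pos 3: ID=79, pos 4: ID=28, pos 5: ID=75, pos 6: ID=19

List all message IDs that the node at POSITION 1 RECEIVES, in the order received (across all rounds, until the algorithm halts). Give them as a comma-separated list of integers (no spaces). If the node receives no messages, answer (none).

Round 1: pos1(id50) recv 21: drop; pos2(id18) recv 50: fwd; pos3(id79) recv 18: drop; pos4(id28) recv 79: fwd; pos5(id75) recv 28: drop; pos6(id19) recv 75: fwd; pos0(id21) recv 19: drop
Round 2: pos3(id79) recv 50: drop; pos5(id75) recv 79: fwd; pos0(id21) recv 75: fwd
Round 3: pos6(id19) recv 79: fwd; pos1(id50) recv 75: fwd
Round 4: pos0(id21) recv 79: fwd; pos2(id18) recv 75: fwd
Round 5: pos1(id50) recv 79: fwd; pos3(id79) recv 75: drop
Round 6: pos2(id18) recv 79: fwd
Round 7: pos3(id79) recv 79: ELECTED

Answer: 21,75,79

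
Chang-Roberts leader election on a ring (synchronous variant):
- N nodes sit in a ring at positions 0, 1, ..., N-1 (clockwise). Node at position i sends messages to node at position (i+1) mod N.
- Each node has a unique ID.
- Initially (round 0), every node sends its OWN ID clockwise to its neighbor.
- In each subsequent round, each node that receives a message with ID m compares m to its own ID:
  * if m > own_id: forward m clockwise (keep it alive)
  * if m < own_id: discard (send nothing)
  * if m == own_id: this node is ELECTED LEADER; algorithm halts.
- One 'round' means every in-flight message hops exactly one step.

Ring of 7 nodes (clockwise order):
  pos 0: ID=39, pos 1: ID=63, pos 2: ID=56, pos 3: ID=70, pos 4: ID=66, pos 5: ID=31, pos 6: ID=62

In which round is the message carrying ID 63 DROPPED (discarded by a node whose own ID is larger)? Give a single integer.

Answer: 2

Derivation:
Round 1: pos1(id63) recv 39: drop; pos2(id56) recv 63: fwd; pos3(id70) recv 56: drop; pos4(id66) recv 70: fwd; pos5(id31) recv 66: fwd; pos6(id62) recv 31: drop; pos0(id39) recv 62: fwd
Round 2: pos3(id70) recv 63: drop; pos5(id31) recv 70: fwd; pos6(id62) recv 66: fwd; pos1(id63) recv 62: drop
Round 3: pos6(id62) recv 70: fwd; pos0(id39) recv 66: fwd
Round 4: pos0(id39) recv 70: fwd; pos1(id63) recv 66: fwd
Round 5: pos1(id63) recv 70: fwd; pos2(id56) recv 66: fwd
Round 6: pos2(id56) recv 70: fwd; pos3(id70) recv 66: drop
Round 7: pos3(id70) recv 70: ELECTED
Message ID 63 originates at pos 1; dropped at pos 3 in round 2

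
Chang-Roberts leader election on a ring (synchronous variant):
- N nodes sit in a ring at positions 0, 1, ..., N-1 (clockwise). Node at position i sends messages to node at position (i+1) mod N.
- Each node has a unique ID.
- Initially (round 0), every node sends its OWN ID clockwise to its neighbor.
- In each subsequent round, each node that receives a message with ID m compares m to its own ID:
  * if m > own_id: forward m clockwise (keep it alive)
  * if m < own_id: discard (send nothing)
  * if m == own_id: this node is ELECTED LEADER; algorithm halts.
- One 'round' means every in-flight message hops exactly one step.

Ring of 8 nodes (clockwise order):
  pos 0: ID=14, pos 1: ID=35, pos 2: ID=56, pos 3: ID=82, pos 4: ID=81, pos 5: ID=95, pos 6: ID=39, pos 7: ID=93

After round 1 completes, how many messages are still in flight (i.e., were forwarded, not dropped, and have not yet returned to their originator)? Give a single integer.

Round 1: pos1(id35) recv 14: drop; pos2(id56) recv 35: drop; pos3(id82) recv 56: drop; pos4(id81) recv 82: fwd; pos5(id95) recv 81: drop; pos6(id39) recv 95: fwd; pos7(id93) recv 39: drop; pos0(id14) recv 93: fwd
After round 1: 3 messages still in flight

Answer: 3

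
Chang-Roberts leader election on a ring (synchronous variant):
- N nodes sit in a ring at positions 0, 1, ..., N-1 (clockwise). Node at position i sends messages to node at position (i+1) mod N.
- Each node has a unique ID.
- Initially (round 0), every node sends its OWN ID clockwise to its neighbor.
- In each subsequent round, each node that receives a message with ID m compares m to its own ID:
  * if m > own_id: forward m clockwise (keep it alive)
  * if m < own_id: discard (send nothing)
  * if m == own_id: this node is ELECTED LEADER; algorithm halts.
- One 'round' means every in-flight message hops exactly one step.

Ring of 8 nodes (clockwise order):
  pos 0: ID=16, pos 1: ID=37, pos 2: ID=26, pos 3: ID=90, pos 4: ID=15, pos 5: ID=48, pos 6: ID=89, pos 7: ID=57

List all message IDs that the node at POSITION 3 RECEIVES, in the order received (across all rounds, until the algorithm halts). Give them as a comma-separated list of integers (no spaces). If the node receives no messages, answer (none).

Answer: 26,37,57,89,90

Derivation:
Round 1: pos1(id37) recv 16: drop; pos2(id26) recv 37: fwd; pos3(id90) recv 26: drop; pos4(id15) recv 90: fwd; pos5(id48) recv 15: drop; pos6(id89) recv 48: drop; pos7(id57) recv 89: fwd; pos0(id16) recv 57: fwd
Round 2: pos3(id90) recv 37: drop; pos5(id48) recv 90: fwd; pos0(id16) recv 89: fwd; pos1(id37) recv 57: fwd
Round 3: pos6(id89) recv 90: fwd; pos1(id37) recv 89: fwd; pos2(id26) recv 57: fwd
Round 4: pos7(id57) recv 90: fwd; pos2(id26) recv 89: fwd; pos3(id90) recv 57: drop
Round 5: pos0(id16) recv 90: fwd; pos3(id90) recv 89: drop
Round 6: pos1(id37) recv 90: fwd
Round 7: pos2(id26) recv 90: fwd
Round 8: pos3(id90) recv 90: ELECTED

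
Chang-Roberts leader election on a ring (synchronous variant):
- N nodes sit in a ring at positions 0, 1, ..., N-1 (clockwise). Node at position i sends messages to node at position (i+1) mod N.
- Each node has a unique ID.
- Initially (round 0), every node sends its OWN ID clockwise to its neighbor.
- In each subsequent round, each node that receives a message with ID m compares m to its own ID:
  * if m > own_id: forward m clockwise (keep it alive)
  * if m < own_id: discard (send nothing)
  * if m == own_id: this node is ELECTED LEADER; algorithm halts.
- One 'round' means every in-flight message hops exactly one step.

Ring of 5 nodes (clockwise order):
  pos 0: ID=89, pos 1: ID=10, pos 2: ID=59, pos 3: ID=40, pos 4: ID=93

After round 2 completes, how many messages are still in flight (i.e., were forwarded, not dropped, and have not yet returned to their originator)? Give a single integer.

Round 1: pos1(id10) recv 89: fwd; pos2(id59) recv 10: drop; pos3(id40) recv 59: fwd; pos4(id93) recv 40: drop; pos0(id89) recv 93: fwd
Round 2: pos2(id59) recv 89: fwd; pos4(id93) recv 59: drop; pos1(id10) recv 93: fwd
After round 2: 2 messages still in flight

Answer: 2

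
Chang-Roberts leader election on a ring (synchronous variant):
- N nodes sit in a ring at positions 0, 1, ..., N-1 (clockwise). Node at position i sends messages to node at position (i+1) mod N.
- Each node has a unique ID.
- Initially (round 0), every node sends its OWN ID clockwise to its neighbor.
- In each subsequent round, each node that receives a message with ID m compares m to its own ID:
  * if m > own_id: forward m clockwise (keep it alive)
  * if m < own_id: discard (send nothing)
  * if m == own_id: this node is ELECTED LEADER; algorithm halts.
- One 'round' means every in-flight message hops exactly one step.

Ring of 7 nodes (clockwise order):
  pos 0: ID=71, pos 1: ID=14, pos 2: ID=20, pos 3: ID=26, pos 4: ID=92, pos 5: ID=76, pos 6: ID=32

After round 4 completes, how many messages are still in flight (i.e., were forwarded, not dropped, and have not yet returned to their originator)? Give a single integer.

Answer: 2

Derivation:
Round 1: pos1(id14) recv 71: fwd; pos2(id20) recv 14: drop; pos3(id26) recv 20: drop; pos4(id92) recv 26: drop; pos5(id76) recv 92: fwd; pos6(id32) recv 76: fwd; pos0(id71) recv 32: drop
Round 2: pos2(id20) recv 71: fwd; pos6(id32) recv 92: fwd; pos0(id71) recv 76: fwd
Round 3: pos3(id26) recv 71: fwd; pos0(id71) recv 92: fwd; pos1(id14) recv 76: fwd
Round 4: pos4(id92) recv 71: drop; pos1(id14) recv 92: fwd; pos2(id20) recv 76: fwd
After round 4: 2 messages still in flight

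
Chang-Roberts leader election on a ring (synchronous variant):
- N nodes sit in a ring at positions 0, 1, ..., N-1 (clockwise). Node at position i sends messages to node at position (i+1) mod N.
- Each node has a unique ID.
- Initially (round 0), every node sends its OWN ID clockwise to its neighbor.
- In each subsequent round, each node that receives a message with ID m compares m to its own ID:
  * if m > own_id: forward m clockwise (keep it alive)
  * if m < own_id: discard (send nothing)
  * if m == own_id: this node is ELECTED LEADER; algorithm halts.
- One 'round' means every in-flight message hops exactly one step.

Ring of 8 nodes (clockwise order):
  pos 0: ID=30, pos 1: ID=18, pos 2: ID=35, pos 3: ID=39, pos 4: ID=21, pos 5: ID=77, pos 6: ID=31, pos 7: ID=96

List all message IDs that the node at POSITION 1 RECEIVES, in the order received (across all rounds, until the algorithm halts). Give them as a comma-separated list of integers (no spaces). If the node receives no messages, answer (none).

Answer: 30,96

Derivation:
Round 1: pos1(id18) recv 30: fwd; pos2(id35) recv 18: drop; pos3(id39) recv 35: drop; pos4(id21) recv 39: fwd; pos5(id77) recv 21: drop; pos6(id31) recv 77: fwd; pos7(id96) recv 31: drop; pos0(id30) recv 96: fwd
Round 2: pos2(id35) recv 30: drop; pos5(id77) recv 39: drop; pos7(id96) recv 77: drop; pos1(id18) recv 96: fwd
Round 3: pos2(id35) recv 96: fwd
Round 4: pos3(id39) recv 96: fwd
Round 5: pos4(id21) recv 96: fwd
Round 6: pos5(id77) recv 96: fwd
Round 7: pos6(id31) recv 96: fwd
Round 8: pos7(id96) recv 96: ELECTED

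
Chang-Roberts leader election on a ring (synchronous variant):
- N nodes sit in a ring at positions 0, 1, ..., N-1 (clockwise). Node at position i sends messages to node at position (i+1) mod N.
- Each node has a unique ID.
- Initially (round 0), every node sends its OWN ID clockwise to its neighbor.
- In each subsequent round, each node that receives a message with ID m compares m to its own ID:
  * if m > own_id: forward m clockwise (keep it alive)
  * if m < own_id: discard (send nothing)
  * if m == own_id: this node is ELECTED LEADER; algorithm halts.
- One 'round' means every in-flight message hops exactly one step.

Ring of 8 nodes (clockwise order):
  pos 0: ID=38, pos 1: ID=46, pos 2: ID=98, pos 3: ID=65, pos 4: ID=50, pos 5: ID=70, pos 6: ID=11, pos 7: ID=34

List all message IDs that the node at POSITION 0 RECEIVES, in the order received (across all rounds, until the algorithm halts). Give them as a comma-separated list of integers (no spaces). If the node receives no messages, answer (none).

Answer: 34,70,98

Derivation:
Round 1: pos1(id46) recv 38: drop; pos2(id98) recv 46: drop; pos3(id65) recv 98: fwd; pos4(id50) recv 65: fwd; pos5(id70) recv 50: drop; pos6(id11) recv 70: fwd; pos7(id34) recv 11: drop; pos0(id38) recv 34: drop
Round 2: pos4(id50) recv 98: fwd; pos5(id70) recv 65: drop; pos7(id34) recv 70: fwd
Round 3: pos5(id70) recv 98: fwd; pos0(id38) recv 70: fwd
Round 4: pos6(id11) recv 98: fwd; pos1(id46) recv 70: fwd
Round 5: pos7(id34) recv 98: fwd; pos2(id98) recv 70: drop
Round 6: pos0(id38) recv 98: fwd
Round 7: pos1(id46) recv 98: fwd
Round 8: pos2(id98) recv 98: ELECTED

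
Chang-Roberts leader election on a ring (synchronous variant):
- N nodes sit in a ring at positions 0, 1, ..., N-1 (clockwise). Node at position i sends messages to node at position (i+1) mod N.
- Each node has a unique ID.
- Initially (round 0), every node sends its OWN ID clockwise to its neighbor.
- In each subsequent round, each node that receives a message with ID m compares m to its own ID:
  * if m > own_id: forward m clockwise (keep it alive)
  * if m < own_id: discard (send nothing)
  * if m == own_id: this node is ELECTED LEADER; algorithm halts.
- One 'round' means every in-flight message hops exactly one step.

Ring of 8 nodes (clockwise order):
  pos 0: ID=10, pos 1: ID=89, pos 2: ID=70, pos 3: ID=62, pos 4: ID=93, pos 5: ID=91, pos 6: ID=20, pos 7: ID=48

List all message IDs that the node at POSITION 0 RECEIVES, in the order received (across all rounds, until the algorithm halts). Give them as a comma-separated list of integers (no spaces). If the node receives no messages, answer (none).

Round 1: pos1(id89) recv 10: drop; pos2(id70) recv 89: fwd; pos3(id62) recv 70: fwd; pos4(id93) recv 62: drop; pos5(id91) recv 93: fwd; pos6(id20) recv 91: fwd; pos7(id48) recv 20: drop; pos0(id10) recv 48: fwd
Round 2: pos3(id62) recv 89: fwd; pos4(id93) recv 70: drop; pos6(id20) recv 93: fwd; pos7(id48) recv 91: fwd; pos1(id89) recv 48: drop
Round 3: pos4(id93) recv 89: drop; pos7(id48) recv 93: fwd; pos0(id10) recv 91: fwd
Round 4: pos0(id10) recv 93: fwd; pos1(id89) recv 91: fwd
Round 5: pos1(id89) recv 93: fwd; pos2(id70) recv 91: fwd
Round 6: pos2(id70) recv 93: fwd; pos3(id62) recv 91: fwd
Round 7: pos3(id62) recv 93: fwd; pos4(id93) recv 91: drop
Round 8: pos4(id93) recv 93: ELECTED

Answer: 48,91,93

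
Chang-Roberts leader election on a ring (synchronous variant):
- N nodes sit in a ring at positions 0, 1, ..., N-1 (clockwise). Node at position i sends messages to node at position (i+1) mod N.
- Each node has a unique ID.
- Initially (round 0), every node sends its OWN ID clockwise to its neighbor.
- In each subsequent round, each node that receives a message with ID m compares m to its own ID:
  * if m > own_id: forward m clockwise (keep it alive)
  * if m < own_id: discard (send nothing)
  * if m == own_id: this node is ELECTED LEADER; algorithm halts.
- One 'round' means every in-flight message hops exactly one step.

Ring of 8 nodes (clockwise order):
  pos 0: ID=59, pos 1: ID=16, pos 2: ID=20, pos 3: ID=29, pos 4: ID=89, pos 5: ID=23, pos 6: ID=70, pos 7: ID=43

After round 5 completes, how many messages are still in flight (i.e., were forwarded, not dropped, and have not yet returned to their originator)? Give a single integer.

Answer: 2

Derivation:
Round 1: pos1(id16) recv 59: fwd; pos2(id20) recv 16: drop; pos3(id29) recv 20: drop; pos4(id89) recv 29: drop; pos5(id23) recv 89: fwd; pos6(id70) recv 23: drop; pos7(id43) recv 70: fwd; pos0(id59) recv 43: drop
Round 2: pos2(id20) recv 59: fwd; pos6(id70) recv 89: fwd; pos0(id59) recv 70: fwd
Round 3: pos3(id29) recv 59: fwd; pos7(id43) recv 89: fwd; pos1(id16) recv 70: fwd
Round 4: pos4(id89) recv 59: drop; pos0(id59) recv 89: fwd; pos2(id20) recv 70: fwd
Round 5: pos1(id16) recv 89: fwd; pos3(id29) recv 70: fwd
After round 5: 2 messages still in flight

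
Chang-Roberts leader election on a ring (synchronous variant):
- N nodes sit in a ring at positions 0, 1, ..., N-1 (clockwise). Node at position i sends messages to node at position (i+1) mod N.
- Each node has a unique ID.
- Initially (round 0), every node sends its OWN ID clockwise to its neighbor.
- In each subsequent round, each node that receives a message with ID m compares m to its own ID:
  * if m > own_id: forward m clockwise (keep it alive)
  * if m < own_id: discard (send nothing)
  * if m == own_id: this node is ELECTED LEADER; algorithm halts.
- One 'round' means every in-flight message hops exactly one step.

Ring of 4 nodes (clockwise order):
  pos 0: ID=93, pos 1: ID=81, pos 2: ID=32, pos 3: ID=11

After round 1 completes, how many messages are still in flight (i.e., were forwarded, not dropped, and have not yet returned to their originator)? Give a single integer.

Round 1: pos1(id81) recv 93: fwd; pos2(id32) recv 81: fwd; pos3(id11) recv 32: fwd; pos0(id93) recv 11: drop
After round 1: 3 messages still in flight

Answer: 3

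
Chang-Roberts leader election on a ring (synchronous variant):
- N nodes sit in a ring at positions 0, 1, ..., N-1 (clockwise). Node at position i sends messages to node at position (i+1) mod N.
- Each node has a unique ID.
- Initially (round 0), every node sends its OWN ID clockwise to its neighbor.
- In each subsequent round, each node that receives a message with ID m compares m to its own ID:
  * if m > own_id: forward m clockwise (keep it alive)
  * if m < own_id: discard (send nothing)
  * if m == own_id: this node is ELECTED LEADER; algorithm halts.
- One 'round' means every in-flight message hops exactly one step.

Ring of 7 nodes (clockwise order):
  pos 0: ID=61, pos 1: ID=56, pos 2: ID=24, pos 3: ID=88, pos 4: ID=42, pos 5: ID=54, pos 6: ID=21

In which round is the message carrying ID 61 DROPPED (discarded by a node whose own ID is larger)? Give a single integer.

Round 1: pos1(id56) recv 61: fwd; pos2(id24) recv 56: fwd; pos3(id88) recv 24: drop; pos4(id42) recv 88: fwd; pos5(id54) recv 42: drop; pos6(id21) recv 54: fwd; pos0(id61) recv 21: drop
Round 2: pos2(id24) recv 61: fwd; pos3(id88) recv 56: drop; pos5(id54) recv 88: fwd; pos0(id61) recv 54: drop
Round 3: pos3(id88) recv 61: drop; pos6(id21) recv 88: fwd
Round 4: pos0(id61) recv 88: fwd
Round 5: pos1(id56) recv 88: fwd
Round 6: pos2(id24) recv 88: fwd
Round 7: pos3(id88) recv 88: ELECTED
Message ID 61 originates at pos 0; dropped at pos 3 in round 3

Answer: 3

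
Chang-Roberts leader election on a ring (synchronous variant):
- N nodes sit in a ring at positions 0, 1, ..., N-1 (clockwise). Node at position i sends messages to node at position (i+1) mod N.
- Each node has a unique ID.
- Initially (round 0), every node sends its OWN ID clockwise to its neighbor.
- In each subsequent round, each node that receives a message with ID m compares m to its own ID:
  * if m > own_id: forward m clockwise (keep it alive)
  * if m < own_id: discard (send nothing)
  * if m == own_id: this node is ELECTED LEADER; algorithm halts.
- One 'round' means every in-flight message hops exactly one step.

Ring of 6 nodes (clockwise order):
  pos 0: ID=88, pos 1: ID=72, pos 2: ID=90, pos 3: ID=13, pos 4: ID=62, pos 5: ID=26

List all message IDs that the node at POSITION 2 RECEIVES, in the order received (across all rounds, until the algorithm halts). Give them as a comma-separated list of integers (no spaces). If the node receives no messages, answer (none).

Round 1: pos1(id72) recv 88: fwd; pos2(id90) recv 72: drop; pos3(id13) recv 90: fwd; pos4(id62) recv 13: drop; pos5(id26) recv 62: fwd; pos0(id88) recv 26: drop
Round 2: pos2(id90) recv 88: drop; pos4(id62) recv 90: fwd; pos0(id88) recv 62: drop
Round 3: pos5(id26) recv 90: fwd
Round 4: pos0(id88) recv 90: fwd
Round 5: pos1(id72) recv 90: fwd
Round 6: pos2(id90) recv 90: ELECTED

Answer: 72,88,90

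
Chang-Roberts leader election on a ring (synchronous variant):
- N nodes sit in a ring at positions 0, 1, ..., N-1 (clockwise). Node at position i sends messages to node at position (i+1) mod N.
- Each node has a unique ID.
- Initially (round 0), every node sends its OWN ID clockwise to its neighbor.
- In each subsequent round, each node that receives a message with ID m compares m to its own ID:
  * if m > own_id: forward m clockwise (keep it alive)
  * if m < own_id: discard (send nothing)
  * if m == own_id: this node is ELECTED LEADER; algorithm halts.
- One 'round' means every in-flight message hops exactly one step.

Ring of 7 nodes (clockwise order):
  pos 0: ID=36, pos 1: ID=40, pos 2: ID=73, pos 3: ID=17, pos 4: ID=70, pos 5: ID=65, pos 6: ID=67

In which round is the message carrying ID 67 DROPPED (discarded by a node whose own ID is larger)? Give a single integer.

Answer: 3

Derivation:
Round 1: pos1(id40) recv 36: drop; pos2(id73) recv 40: drop; pos3(id17) recv 73: fwd; pos4(id70) recv 17: drop; pos5(id65) recv 70: fwd; pos6(id67) recv 65: drop; pos0(id36) recv 67: fwd
Round 2: pos4(id70) recv 73: fwd; pos6(id67) recv 70: fwd; pos1(id40) recv 67: fwd
Round 3: pos5(id65) recv 73: fwd; pos0(id36) recv 70: fwd; pos2(id73) recv 67: drop
Round 4: pos6(id67) recv 73: fwd; pos1(id40) recv 70: fwd
Round 5: pos0(id36) recv 73: fwd; pos2(id73) recv 70: drop
Round 6: pos1(id40) recv 73: fwd
Round 7: pos2(id73) recv 73: ELECTED
Message ID 67 originates at pos 6; dropped at pos 2 in round 3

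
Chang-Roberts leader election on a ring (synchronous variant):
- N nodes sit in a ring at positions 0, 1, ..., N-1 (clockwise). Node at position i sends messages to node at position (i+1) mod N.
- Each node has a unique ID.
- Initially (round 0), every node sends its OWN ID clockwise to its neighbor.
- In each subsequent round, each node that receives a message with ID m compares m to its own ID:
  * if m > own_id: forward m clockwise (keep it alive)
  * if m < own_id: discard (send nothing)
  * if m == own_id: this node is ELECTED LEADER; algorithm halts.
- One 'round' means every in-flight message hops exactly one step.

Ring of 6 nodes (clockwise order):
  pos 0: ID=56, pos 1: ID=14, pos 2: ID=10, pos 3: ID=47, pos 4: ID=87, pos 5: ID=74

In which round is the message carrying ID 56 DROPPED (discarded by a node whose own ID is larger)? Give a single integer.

Answer: 4

Derivation:
Round 1: pos1(id14) recv 56: fwd; pos2(id10) recv 14: fwd; pos3(id47) recv 10: drop; pos4(id87) recv 47: drop; pos5(id74) recv 87: fwd; pos0(id56) recv 74: fwd
Round 2: pos2(id10) recv 56: fwd; pos3(id47) recv 14: drop; pos0(id56) recv 87: fwd; pos1(id14) recv 74: fwd
Round 3: pos3(id47) recv 56: fwd; pos1(id14) recv 87: fwd; pos2(id10) recv 74: fwd
Round 4: pos4(id87) recv 56: drop; pos2(id10) recv 87: fwd; pos3(id47) recv 74: fwd
Round 5: pos3(id47) recv 87: fwd; pos4(id87) recv 74: drop
Round 6: pos4(id87) recv 87: ELECTED
Message ID 56 originates at pos 0; dropped at pos 4 in round 4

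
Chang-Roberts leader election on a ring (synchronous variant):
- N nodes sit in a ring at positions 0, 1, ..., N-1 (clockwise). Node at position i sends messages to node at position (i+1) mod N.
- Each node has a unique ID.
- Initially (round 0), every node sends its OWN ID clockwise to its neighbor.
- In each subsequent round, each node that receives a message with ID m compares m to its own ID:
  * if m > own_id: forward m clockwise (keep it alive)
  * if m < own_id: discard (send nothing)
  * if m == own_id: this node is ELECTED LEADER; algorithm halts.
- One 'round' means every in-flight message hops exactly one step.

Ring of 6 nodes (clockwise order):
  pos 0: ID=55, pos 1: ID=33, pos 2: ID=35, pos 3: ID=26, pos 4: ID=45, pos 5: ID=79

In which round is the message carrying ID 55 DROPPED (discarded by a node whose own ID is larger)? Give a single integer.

Round 1: pos1(id33) recv 55: fwd; pos2(id35) recv 33: drop; pos3(id26) recv 35: fwd; pos4(id45) recv 26: drop; pos5(id79) recv 45: drop; pos0(id55) recv 79: fwd
Round 2: pos2(id35) recv 55: fwd; pos4(id45) recv 35: drop; pos1(id33) recv 79: fwd
Round 3: pos3(id26) recv 55: fwd; pos2(id35) recv 79: fwd
Round 4: pos4(id45) recv 55: fwd; pos3(id26) recv 79: fwd
Round 5: pos5(id79) recv 55: drop; pos4(id45) recv 79: fwd
Round 6: pos5(id79) recv 79: ELECTED
Message ID 55 originates at pos 0; dropped at pos 5 in round 5

Answer: 5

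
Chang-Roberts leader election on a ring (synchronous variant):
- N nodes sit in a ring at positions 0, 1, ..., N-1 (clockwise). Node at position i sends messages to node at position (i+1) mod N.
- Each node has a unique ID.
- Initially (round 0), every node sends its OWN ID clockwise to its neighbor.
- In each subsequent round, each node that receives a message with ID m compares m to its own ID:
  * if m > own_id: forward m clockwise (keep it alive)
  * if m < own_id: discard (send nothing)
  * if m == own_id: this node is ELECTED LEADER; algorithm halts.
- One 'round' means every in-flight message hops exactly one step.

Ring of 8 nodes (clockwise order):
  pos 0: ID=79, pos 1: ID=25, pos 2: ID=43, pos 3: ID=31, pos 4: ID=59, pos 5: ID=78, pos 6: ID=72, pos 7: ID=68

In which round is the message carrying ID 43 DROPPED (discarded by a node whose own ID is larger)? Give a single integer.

Answer: 2

Derivation:
Round 1: pos1(id25) recv 79: fwd; pos2(id43) recv 25: drop; pos3(id31) recv 43: fwd; pos4(id59) recv 31: drop; pos5(id78) recv 59: drop; pos6(id72) recv 78: fwd; pos7(id68) recv 72: fwd; pos0(id79) recv 68: drop
Round 2: pos2(id43) recv 79: fwd; pos4(id59) recv 43: drop; pos7(id68) recv 78: fwd; pos0(id79) recv 72: drop
Round 3: pos3(id31) recv 79: fwd; pos0(id79) recv 78: drop
Round 4: pos4(id59) recv 79: fwd
Round 5: pos5(id78) recv 79: fwd
Round 6: pos6(id72) recv 79: fwd
Round 7: pos7(id68) recv 79: fwd
Round 8: pos0(id79) recv 79: ELECTED
Message ID 43 originates at pos 2; dropped at pos 4 in round 2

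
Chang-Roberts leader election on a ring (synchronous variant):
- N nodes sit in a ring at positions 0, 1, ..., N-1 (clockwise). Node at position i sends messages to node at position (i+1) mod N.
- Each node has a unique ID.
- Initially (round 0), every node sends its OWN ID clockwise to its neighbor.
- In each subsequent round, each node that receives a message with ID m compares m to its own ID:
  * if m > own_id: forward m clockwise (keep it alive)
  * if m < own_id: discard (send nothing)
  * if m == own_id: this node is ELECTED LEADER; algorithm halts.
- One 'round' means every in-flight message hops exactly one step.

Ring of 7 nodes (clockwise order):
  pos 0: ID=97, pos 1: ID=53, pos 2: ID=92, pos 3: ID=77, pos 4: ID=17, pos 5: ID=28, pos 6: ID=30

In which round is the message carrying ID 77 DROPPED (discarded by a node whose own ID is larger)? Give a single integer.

Answer: 4

Derivation:
Round 1: pos1(id53) recv 97: fwd; pos2(id92) recv 53: drop; pos3(id77) recv 92: fwd; pos4(id17) recv 77: fwd; pos5(id28) recv 17: drop; pos6(id30) recv 28: drop; pos0(id97) recv 30: drop
Round 2: pos2(id92) recv 97: fwd; pos4(id17) recv 92: fwd; pos5(id28) recv 77: fwd
Round 3: pos3(id77) recv 97: fwd; pos5(id28) recv 92: fwd; pos6(id30) recv 77: fwd
Round 4: pos4(id17) recv 97: fwd; pos6(id30) recv 92: fwd; pos0(id97) recv 77: drop
Round 5: pos5(id28) recv 97: fwd; pos0(id97) recv 92: drop
Round 6: pos6(id30) recv 97: fwd
Round 7: pos0(id97) recv 97: ELECTED
Message ID 77 originates at pos 3; dropped at pos 0 in round 4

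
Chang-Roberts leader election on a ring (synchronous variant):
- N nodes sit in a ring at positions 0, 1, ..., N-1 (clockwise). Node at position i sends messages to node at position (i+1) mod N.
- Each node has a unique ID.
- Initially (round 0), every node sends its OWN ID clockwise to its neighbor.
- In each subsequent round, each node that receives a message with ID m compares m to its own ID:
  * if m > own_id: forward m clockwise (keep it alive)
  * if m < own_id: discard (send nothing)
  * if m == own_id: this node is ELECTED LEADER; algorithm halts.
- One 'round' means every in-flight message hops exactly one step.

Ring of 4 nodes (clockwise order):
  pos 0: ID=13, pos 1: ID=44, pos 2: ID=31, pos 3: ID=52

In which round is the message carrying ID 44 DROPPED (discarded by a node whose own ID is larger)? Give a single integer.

Answer: 2

Derivation:
Round 1: pos1(id44) recv 13: drop; pos2(id31) recv 44: fwd; pos3(id52) recv 31: drop; pos0(id13) recv 52: fwd
Round 2: pos3(id52) recv 44: drop; pos1(id44) recv 52: fwd
Round 3: pos2(id31) recv 52: fwd
Round 4: pos3(id52) recv 52: ELECTED
Message ID 44 originates at pos 1; dropped at pos 3 in round 2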